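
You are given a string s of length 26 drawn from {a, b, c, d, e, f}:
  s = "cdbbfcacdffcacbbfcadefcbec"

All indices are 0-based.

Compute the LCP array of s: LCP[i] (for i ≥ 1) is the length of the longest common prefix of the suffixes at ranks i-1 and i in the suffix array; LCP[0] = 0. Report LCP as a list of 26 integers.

[0, 2, 1, 0, 5, 1, 1, 4, 0, 1, 3, 2, 1, 2, 1, 2, 0, 1, 1, 0, 1, 0, 4, 3, 2, 1]

rank | idx | suffix
   0 |  12 | acbbfcadefcbec
   1 |   6 | acdffcacbbfcadefcbec
   2 |  18 | adefcbec
   3 |   2 | bbfcacdffcacbbfcadefcbec
   4 |  14 | bbfcadefcbec
   5 |  23 | bec
   6 |   3 | bfcacdffcacbbfcadefcbec
   7 |  15 | bfcadefcbec
   8 |  25 | c
   9 |  11 | cacbbfcadefcbec
  10 |   5 | cacdffcacbbfcadefcbec
  11 |  17 | cadefcbec
  12 |  13 | cbbfcadefcbec
  13 |  22 | cbec
  14 |   0 | cdbbfcacdffcacbbfcadefcbec
  15 |   7 | cdffcacbbfcadefcbec
  16 |   1 | dbbfcacdffcacbbfcadefcbec
  17 |  19 | defcbec
  18 |   8 | dffcacbbfcadefcbec
  19 |  24 | ec
  20 |  20 | efcbec
  21 |  10 | fcacbbfcadefcbec
  22 |   4 | fcacdffcacbbfcadefcbec
  23 |  16 | fcadefcbec
  24 |  21 | fcbec
  25 |   9 | ffcacbbfcadefcbec

SA = [12, 6, 18, 2, 14, 23, 3, 15, 25, 11, 5, 17, 13, 22, 0, 7, 1, 19, 8, 24, 20, 10, 4, 16, 21, 9]
[i] adj suffixes → lcp
  [1] 12/6 → 2 ('ac')
  [2] 6/18 → 1 ('a')
  [3] 18/2 → 0 ('')
  [4] 2/14 → 5 ('bbfca')
  [5] 14/23 → 1 ('b')
  [6] 23/3 → 1 ('b')
  [7] 3/15 → 4 ('bfca')
  [8] 15/25 → 0 ('')
  [9] 25/11 → 1 ('c')
  [10] 11/5 → 3 ('cac')
  [11] 5/17 → 2 ('ca')
  [12] 17/13 → 1 ('c')
  [13] 13/22 → 2 ('cb')
  [14] 22/0 → 1 ('c')
  [15] 0/7 → 2 ('cd')
  [16] 7/1 → 0 ('')
  [17] 1/19 → 1 ('d')
  [18] 19/8 → 1 ('d')
  [19] 8/24 → 0 ('')
  [20] 24/20 → 1 ('e')
  [21] 20/10 → 0 ('')
  [22] 10/4 → 4 ('fcac')
  [23] 4/16 → 3 ('fca')
  [24] 16/21 → 2 ('fc')
  [25] 21/9 → 1 ('f')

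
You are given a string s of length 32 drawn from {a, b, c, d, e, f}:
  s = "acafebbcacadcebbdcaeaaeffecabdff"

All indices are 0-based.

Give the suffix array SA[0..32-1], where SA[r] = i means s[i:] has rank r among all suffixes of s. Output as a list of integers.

[20, 27, 8, 0, 10, 18, 21, 2, 5, 14, 6, 15, 28, 26, 7, 9, 17, 1, 12, 16, 11, 29, 19, 4, 13, 25, 22, 31, 3, 24, 30, 23]

sorted suffixes:
  #0 SA[0]=20  'aaeffecabdff'
  #1 SA[1]=27  'abdff'
  #2 SA[2]=8  'acadcebbdcaeaaeffecabdff'
  #3 SA[3]=0  'acafebbcacadcebbdcaeaaeffecabdff'
  #4 SA[4]=10  'adcebbdcaeaaeffecabdff'
  #5 SA[5]=18  'aeaaeffecabdff'
  #6 SA[6]=21  'aeffecabdff'
  #7 SA[7]=2  'afebbcacadcebbdcaeaaeffecabdff'
  #8 SA[8]=5  'bbcacadcebbdcaeaaeffecabdff'
  #9 SA[9]=14  'bbdcaeaaeffecabdff'
  #10 SA[10]=6  'bcacadcebbdcaeaaeffecabdff'
  #11 SA[11]=15  'bdcaeaaeffecabdff'
  #12 SA[12]=28  'bdff'
  #13 SA[13]=26  'cabdff'
  #14 SA[14]=7  'cacadcebbdcaeaaeffecabdff'
  #15 SA[15]=9  'cadcebbdcaeaaeffecabdff'
  #16 SA[16]=17  'caeaaeffecabdff'
  #17 SA[17]=1  'cafebbcacadcebbdcaeaaeffecabdff'
  #18 SA[18]=12  'cebbdcaeaaeffecabdff'
  #19 SA[19]=16  'dcaeaaeffecabdff'
  #20 SA[20]=11  'dcebbdcaeaaeffecabdff'
  #21 SA[21]=29  'dff'
  #22 SA[22]=19  'eaaeffecabdff'
  #23 SA[23]=4  'ebbcacadcebbdcaeaaeffecabdff'
  #24 SA[24]=13  'ebbdcaeaaeffecabdff'
  #25 SA[25]=25  'ecabdff'
  #26 SA[26]=22  'effecabdff'
  #27 SA[27]=31  'f'
  #28 SA[28]=3  'febbcacadcebbdcaeaaeffecabdff'
  #29 SA[29]=24  'fecabdff'
  #30 SA[30]=30  'ff'
  #31 SA[31]=23  'ffecabdff'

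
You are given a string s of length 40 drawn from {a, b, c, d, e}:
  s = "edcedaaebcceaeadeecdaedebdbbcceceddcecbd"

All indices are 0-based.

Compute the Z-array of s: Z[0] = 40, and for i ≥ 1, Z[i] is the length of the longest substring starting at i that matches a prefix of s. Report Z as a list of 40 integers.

[40, 0, 0, 2, 0, 0, 0, 1, 0, 0, 0, 1, 0, 1, 0, 0, 1, 1, 0, 0, 0, 2, 0, 1, 0, 0, 0, 0, 0, 0, 1, 0, 2, 0, 0, 0, 1, 0, 0, 0]

Z[0]=40
i=1: fresh scan; Z[1]=0
i=2: fresh scan; Z[2]=0
i=3: fresh scan; Z[3]=2 scan→box=[3,5)
i=4: min(r-i=1, Z[1]=0)=0; Z[4]=0
i=5: fresh scan; Z[5]=0
i=6: fresh scan; Z[6]=0
i=7: fresh scan; Z[7]=1 scan→box=[7,8)
i=8: fresh scan; Z[8]=0
i=9: fresh scan; Z[9]=0
i=10: fresh scan; Z[10]=0
i=11: fresh scan; Z[11]=1 scan→box=[11,12)
i=12: fresh scan; Z[12]=0
i=13: fresh scan; Z[13]=1 scan→box=[13,14)
i=14: fresh scan; Z[14]=0
i=15: fresh scan; Z[15]=0
i=16: fresh scan; Z[16]=1 scan→box=[16,17)
i=17: fresh scan; Z[17]=1 scan→box=[17,18)
i=18: fresh scan; Z[18]=0
i=19: fresh scan; Z[19]=0
i=20: fresh scan; Z[20]=0
i=21: fresh scan; Z[21]=2 scan→box=[21,23)
i=22: min(r-i=1, Z[1]=0)=0; Z[22]=0
i=23: fresh scan; Z[23]=1 scan→box=[23,24)
i=24: fresh scan; Z[24]=0
i=25: fresh scan; Z[25]=0
i=26: fresh scan; Z[26]=0
i=27: fresh scan; Z[27]=0
i=28: fresh scan; Z[28]=0
i=29: fresh scan; Z[29]=0
i=30: fresh scan; Z[30]=1 scan→box=[30,31)
i=31: fresh scan; Z[31]=0
i=32: fresh scan; Z[32]=2 scan→box=[32,34)
i=33: min(r-i=1, Z[1]=0)=0; Z[33]=0
i=34: fresh scan; Z[34]=0
i=35: fresh scan; Z[35]=0
i=36: fresh scan; Z[36]=1 scan→box=[36,37)
i=37: fresh scan; Z[37]=0
i=38: fresh scan; Z[38]=0
i=39: fresh scan; Z[39]=0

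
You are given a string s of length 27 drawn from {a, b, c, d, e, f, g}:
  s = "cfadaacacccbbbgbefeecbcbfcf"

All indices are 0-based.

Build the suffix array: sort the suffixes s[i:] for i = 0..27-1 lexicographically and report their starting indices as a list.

rank | idx | suffix
   0 |   4 | aacacccbbbgbefeecbcbfcf
   1 |   5 | acacccbbbgbefeecbcbfcf
   2 |   7 | acccbbbgbefeecbcbfcf
   3 |   2 | adaacacccbbbgbefeecbcbfcf
   4 |  11 | bbbgbefeecbcbfcf
   5 |  12 | bbgbefeecbcbfcf
   6 |  21 | bcbfcf
   7 |  15 | befeecbcbfcf
   8 |  23 | bfcf
   9 |  13 | bgbefeecbcbfcf
  10 |   6 | cacccbbbgbefeecbcbfcf
  11 |  10 | cbbbgbefeecbcbfcf
  12 |  20 | cbcbfcf
  13 |  22 | cbfcf
  14 |   9 | ccbbbgbefeecbcbfcf
  15 |   8 | cccbbbgbefeecbcbfcf
  16 |  25 | cf
  17 |   0 | cfadaacacccbbbgbefeecbcbfcf
  18 |   3 | daacacccbbbgbefeecbcbfcf
  19 |  19 | ecbcbfcf
  20 |  18 | eecbcbfcf
  21 |  16 | efeecbcbfcf
  22 |  26 | f
  23 |   1 | fadaacacccbbbgbefeecbcbfcf
  24 |  24 | fcf
  25 |  17 | feecbcbfcf
  26 |  14 | gbefeecbcbfcf

[4, 5, 7, 2, 11, 12, 21, 15, 23, 13, 6, 10, 20, 22, 9, 8, 25, 0, 3, 19, 18, 16, 26, 1, 24, 17, 14]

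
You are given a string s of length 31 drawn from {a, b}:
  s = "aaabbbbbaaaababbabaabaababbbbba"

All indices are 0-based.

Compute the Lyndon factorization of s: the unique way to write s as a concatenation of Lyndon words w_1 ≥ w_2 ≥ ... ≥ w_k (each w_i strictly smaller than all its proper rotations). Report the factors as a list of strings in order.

["aaabbbbb", "aaaababbabaabaababbbbb", "a"]

emit factor 1: 'aaabbbbb' (i=0, period=8)
emit factor 2: 'aaaababbabaabaababbbbb' (i=8, period=22)
emit factor 3: 'a' (i=30, period=1)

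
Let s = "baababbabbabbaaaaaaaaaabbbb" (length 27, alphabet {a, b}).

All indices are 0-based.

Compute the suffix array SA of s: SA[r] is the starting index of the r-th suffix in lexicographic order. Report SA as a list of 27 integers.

rank | idx | suffix
   0 |  13 | aaaaaaaaaabbbb
   1 |  14 | aaaaaaaaabbbb
   2 |  15 | aaaaaaaabbbb
   3 |  16 | aaaaaaabbbb
   4 |  17 | aaaaaabbbb
   5 |  18 | aaaaabbbb
   6 |  19 | aaaabbbb
   7 |  20 | aaabbbb
   8 |   1 | aababbabbabbaaaaaaaaaabbbb
   9 |  21 | aabbbb
  10 |   2 | ababbabbabbaaaaaaaaaabbbb
  11 |  10 | abbaaaaaaaaaabbbb
  12 |   7 | abbabbaaaaaaaaaabbbb
  13 |   4 | abbabbabbaaaaaaaaaabbbb
  14 |  22 | abbbb
  15 |  26 | b
  16 |  12 | baaaaaaaaaabbbb
  17 |   0 | baababbabbabbaaaaaaaaaabbbb
  18 |   9 | babbaaaaaaaaaabbbb
  19 |   6 | babbabbaaaaaaaaaabbbb
  20 |   3 | babbabbabbaaaaaaaaaabbbb
  21 |  25 | bb
  22 |  11 | bbaaaaaaaaaabbbb
  23 |   8 | bbabbaaaaaaaaaabbbb
  24 |   5 | bbabbabbaaaaaaaaaabbbb
  25 |  24 | bbb
  26 |  23 | bbbb

[13, 14, 15, 16, 17, 18, 19, 20, 1, 21, 2, 10, 7, 4, 22, 26, 12, 0, 9, 6, 3, 25, 11, 8, 5, 24, 23]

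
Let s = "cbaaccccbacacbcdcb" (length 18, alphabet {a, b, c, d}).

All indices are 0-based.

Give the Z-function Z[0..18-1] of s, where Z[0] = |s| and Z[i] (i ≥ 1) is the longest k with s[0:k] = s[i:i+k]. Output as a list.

[18, 0, 0, 0, 1, 1, 1, 3, 0, 0, 1, 0, 2, 0, 1, 0, 2, 0]

Z[0]=18
i=1: i≥r, start 0; Z[1]=0
i=2: i≥r, start 0; Z[2]=0
i=3: i≥r, start 0; Z[3]=0
i=4: i≥r, start 0; Z[4]=1 scan→box=[4,5)
i=5: i≥r, start 0; Z[5]=1 scan→box=[5,6)
i=6: i≥r, start 0; Z[6]=1 scan→box=[6,7)
i=7: i≥r, start 0; Z[7]=3 scan→box=[7,10)
i=8: min(r-i=2, Z[1]=0)=0; Z[8]=0
i=9: min(r-i=1, Z[2]=0)=0; Z[9]=0
i=10: i≥r, start 0; Z[10]=1 scan→box=[10,11)
i=11: i≥r, start 0; Z[11]=0
i=12: i≥r, start 0; Z[12]=2 scan→box=[12,14)
i=13: min(r-i=1, Z[1]=0)=0; Z[13]=0
i=14: i≥r, start 0; Z[14]=1 scan→box=[14,15)
i=15: i≥r, start 0; Z[15]=0
i=16: i≥r, start 0; Z[16]=2 scan→box=[16,18)
i=17: min(r-i=1, Z[1]=0)=0; Z[17]=0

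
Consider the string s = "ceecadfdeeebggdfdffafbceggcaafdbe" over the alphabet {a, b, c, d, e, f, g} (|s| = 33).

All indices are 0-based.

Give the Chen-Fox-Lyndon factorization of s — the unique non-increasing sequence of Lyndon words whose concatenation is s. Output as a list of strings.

["cee", "c", "adfdeeebggdfdffafbceggc", "aafdbe"]

emit factor 1: 'cee' (i=0, period=3)
emit factor 2: 'c' (i=3, period=1)
emit factor 3: 'adfdeeebggdfdffafbceggc' (i=4, period=23)
emit factor 4: 'aafdbe' (i=27, period=6)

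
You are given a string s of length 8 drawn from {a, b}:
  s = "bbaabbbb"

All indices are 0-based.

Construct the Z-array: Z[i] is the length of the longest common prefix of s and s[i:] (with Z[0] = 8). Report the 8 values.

[8, 1, 0, 0, 2, 2, 2, 1]

Z[0]=8
i=1: outside box; Z[1]=1 scan→box=[1,2)
i=2: outside box; Z[2]=0
i=3: outside box; Z[3]=0
i=4: outside box; Z[4]=2 scan→box=[4,6)
i=5: min(r-i=1, Z[1]=1)=1; Z[5]=2 scan→box=[5,7)
i=6: min(r-i=1, Z[1]=1)=1; Z[6]=2 scan→box=[6,8)
i=7: min(r-i=1, Z[1]=1)=1; Z[7]=1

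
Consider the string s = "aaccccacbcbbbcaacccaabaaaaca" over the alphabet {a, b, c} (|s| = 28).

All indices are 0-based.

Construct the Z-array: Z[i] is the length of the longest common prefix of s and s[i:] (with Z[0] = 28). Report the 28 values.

Z[0]=28
i=1: outside box; Z[1]=1 scan→box=[1,2)
i=2: outside box; Z[2]=0
i=3: outside box; Z[3]=0
i=4: outside box; Z[4]=0
i=5: outside box; Z[5]=0
i=6: outside box; Z[6]=1 scan→box=[6,7)
i=7: outside box; Z[7]=0
i=8: outside box; Z[8]=0
i=9: outside box; Z[9]=0
i=10: outside box; Z[10]=0
i=11: outside box; Z[11]=0
i=12: outside box; Z[12]=0
i=13: outside box; Z[13]=0
i=14: outside box; Z[14]=5 scan→box=[14,19)
i=15: min(r-i=4, Z[1]=1)=1; Z[15]=1
i=16: min(r-i=3, Z[2]=0)=0; Z[16]=0
i=17: min(r-i=2, Z[3]=0)=0; Z[17]=0
i=18: min(r-i=1, Z[4]=0)=0; Z[18]=0
i=19: outside box; Z[19]=2 scan→box=[19,21)
i=20: min(r-i=1, Z[1]=1)=1; Z[20]=1
i=21: outside box; Z[21]=0
i=22: outside box; Z[22]=2 scan→box=[22,24)
i=23: min(r-i=1, Z[1]=1)=1; Z[23]=2 scan→box=[23,25)
i=24: min(r-i=1, Z[1]=1)=1; Z[24]=3 scan→box=[24,27)
i=25: min(r-i=2, Z[1]=1)=1; Z[25]=1
i=26: min(r-i=1, Z[2]=0)=0; Z[26]=0
i=27: outside box; Z[27]=1 scan→box=[27,28)

[28, 1, 0, 0, 0, 0, 1, 0, 0, 0, 0, 0, 0, 0, 5, 1, 0, 0, 0, 2, 1, 0, 2, 2, 3, 1, 0, 1]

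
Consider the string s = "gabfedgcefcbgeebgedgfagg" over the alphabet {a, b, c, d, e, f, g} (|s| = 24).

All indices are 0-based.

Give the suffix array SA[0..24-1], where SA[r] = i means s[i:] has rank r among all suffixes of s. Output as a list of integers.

rank→(start, suffix):
  0 → (1, 'abfedgcefcbgeebgedgfagg')
  1 → (21, 'agg')
  2 → (2, 'bfedgcefcbgeebgedgfagg')
  3 → (15, 'bgedgfagg')
  4 → (11, 'bgeebgedgfagg')
  5 → (10, 'cbgeebgedgfagg')
  6 → (7, 'cefcbgeebgedgfagg')
  7 → (5, 'dgcefcbgeebgedgfagg')
  8 → (18, 'dgfagg')
  9 → (14, 'ebgedgfagg')
  10 → (4, 'edgcefcbgeebgedgfagg')
  11 → (17, 'edgfagg')
  12 → (13, 'eebgedgfagg')
  13 → (8, 'efcbgeebgedgfagg')
  14 → (20, 'fagg')
  15 → (9, 'fcbgeebgedgfagg')
  16 → (3, 'fedgcefcbgeebgedgfagg')
  17 → (23, 'g')
  18 → (0, 'gabfedgcefcbgeebgedgfagg')
  19 → (6, 'gcefcbgeebgedgfagg')
  20 → (16, 'gedgfagg')
  21 → (12, 'geebgedgfagg')
  22 → (19, 'gfagg')
  23 → (22, 'gg')

[1, 21, 2, 15, 11, 10, 7, 5, 18, 14, 4, 17, 13, 8, 20, 9, 3, 23, 0, 6, 16, 12, 19, 22]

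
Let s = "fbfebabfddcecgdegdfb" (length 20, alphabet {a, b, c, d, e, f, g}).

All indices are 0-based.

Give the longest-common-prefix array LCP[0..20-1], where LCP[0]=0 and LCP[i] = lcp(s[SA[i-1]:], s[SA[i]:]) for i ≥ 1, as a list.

rank→(start, suffix):
  0 → (5, 'abfddcecgdegdfb')
  1 → (19, 'b')
  2 → (4, 'babfddcecgdegdfb')
  3 → (6, 'bfddcecgdegdfb')
  4 → (1, 'bfebabfddcecgdegdfb')
  5 → (10, 'cecgdegdfb')
  6 → (12, 'cgdegdfb')
  7 → (9, 'dcecgdegdfb')
  8 → (8, 'ddcecgdegdfb')
  9 → (14, 'degdfb')
  10 → (17, 'dfb')
  11 → (3, 'ebabfddcecgdegdfb')
  12 → (11, 'ecgdegdfb')
  13 → (15, 'egdfb')
  14 → (18, 'fb')
  15 → (0, 'fbfebabfddcecgdegdfb')
  16 → (7, 'fddcecgdegdfb')
  17 → (2, 'febabfddcecgdegdfb')
  18 → (13, 'gdegdfb')
  19 → (16, 'gdfb')

SA = [5, 19, 4, 6, 1, 10, 12, 9, 8, 14, 17, 3, 11, 15, 18, 0, 7, 2, 13, 16]
rank  pair      lcp
   1  s[5:],s[19:]  0  ''
   2  s[19:],s[4:]  1  'b'
   3  s[4:],s[6:]  1  'b'
   4  s[6:],s[1:]  2  'bf'
   5  s[1:],s[10:]  0  ''
   6  s[10:],s[12:]  1  'c'
   7  s[12:],s[9:]  0  ''
   8  s[9:],s[8:]  1  'd'
   9  s[8:],s[14:]  1  'd'
  10  s[14:],s[17:]  1  'd'
  11  s[17:],s[3:]  0  ''
  12  s[3:],s[11:]  1  'e'
  13  s[11:],s[15:]  1  'e'
  14  s[15:],s[18:]  0  ''
  15  s[18:],s[0:]  2  'fb'
  16  s[0:],s[7:]  1  'f'
  17  s[7:],s[2:]  1  'f'
  18  s[2:],s[13:]  0  ''
  19  s[13:],s[16:]  2  'gd'

[0, 0, 1, 1, 2, 0, 1, 0, 1, 1, 1, 0, 1, 1, 0, 2, 1, 1, 0, 2]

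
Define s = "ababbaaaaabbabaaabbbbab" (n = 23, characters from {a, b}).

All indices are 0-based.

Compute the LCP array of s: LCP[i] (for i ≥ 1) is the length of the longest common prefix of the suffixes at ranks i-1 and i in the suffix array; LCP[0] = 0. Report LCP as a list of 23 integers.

rank | idx | suffix
   0 |   5 | aaaaabbabaaabbbbab
   1 |   6 | aaaabbabaaabbbbab
   2 |   7 | aaabbabaaabbbbab
   3 |  14 | aaabbbbab
   4 |   8 | aabbabaaabbbbab
   5 |  15 | aabbbbab
   6 |  21 | ab
   7 |  12 | abaaabbbbab
   8 |   0 | ababbaaaaabbabaaabbbbab
   9 |   2 | abbaaaaabbabaaabbbbab
  10 |   9 | abbabaaabbbbab
  11 |  16 | abbbbab
  12 |  22 | b
  13 |   4 | baaaaabbabaaabbbbab
  14 |  13 | baaabbbbab
  15 |  20 | bab
  16 |  11 | babaaabbbbab
  17 |   1 | babbaaaaabbabaaabbbbab
  18 |   3 | bbaaaaabbabaaabbbbab
  19 |  19 | bbab
  20 |  10 | bbabaaabbbbab
  21 |  18 | bbbab
  22 |  17 | bbbbab

SA = [5, 6, 7, 14, 8, 15, 21, 12, 0, 2, 9, 16, 22, 4, 13, 20, 11, 1, 3, 19, 10, 18, 17]
i: (SA[i-1],SA[i]) lcp shared
  1: (5,6) 4 'aaaa'
  2: (6,7) 3 'aaa'
  3: (7,14) 5 'aaabb'
  4: (14,8) 2 'aa'
  5: (8,15) 4 'aabb'
  6: (15,21) 1 'a'
  7: (21,12) 2 'ab'
  8: (12,0) 3 'aba'
  9: (0,2) 2 'ab'
  10: (2,9) 4 'abba'
  11: (9,16) 3 'abb'
  12: (16,22) 0 ''
  13: (22,4) 1 'b'
  14: (4,13) 4 'baaa'
  15: (13,20) 2 'ba'
  16: (20,11) 3 'bab'
  17: (11,1) 3 'bab'
  18: (1,3) 1 'b'
  19: (3,19) 3 'bba'
  20: (19,10) 4 'bbab'
  21: (10,18) 2 'bb'
  22: (18,17) 3 'bbb'

[0, 4, 3, 5, 2, 4, 1, 2, 3, 2, 4, 3, 0, 1, 4, 2, 3, 3, 1, 3, 4, 2, 3]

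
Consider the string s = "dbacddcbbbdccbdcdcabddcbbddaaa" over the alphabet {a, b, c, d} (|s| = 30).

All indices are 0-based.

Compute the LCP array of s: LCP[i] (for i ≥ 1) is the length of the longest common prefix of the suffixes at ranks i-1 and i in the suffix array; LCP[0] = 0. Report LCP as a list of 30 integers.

sorted suffixes:
  #0 SA[0]=29  'a'
  #1 SA[1]=28  'aa'
  #2 SA[2]=27  'aaa'
  #3 SA[3]=18  'abddcbbddaaa'
  #4 SA[4]=2  'acddcbbbdccbdcdcabddcbbddaaa'
  #5 SA[5]=1  'bacddcbbbdccbdcdcabddcbbddaaa'
  #6 SA[6]=7  'bbbdccbdcdcabddcbbddaaa'
  #7 SA[7]=8  'bbdccbdcdcabddcbbddaaa'
  #8 SA[8]=23  'bbddaaa'
  #9 SA[9]=9  'bdccbdcdcabddcbbddaaa'
  #10 SA[10]=13  'bdcdcabddcbbddaaa'
  #11 SA[11]=24  'bddaaa'
  #12 SA[12]=19  'bddcbbddaaa'
  #13 SA[13]=17  'cabddcbbddaaa'
  #14 SA[14]=6  'cbbbdccbdcdcabddcbbddaaa'
  #15 SA[15]=22  'cbbddaaa'
  #16 SA[16]=12  'cbdcdcabddcbbddaaa'
  #17 SA[17]=11  'ccbdcdcabddcbbddaaa'
  #18 SA[18]=15  'cdcabddcbbddaaa'
  #19 SA[19]=3  'cddcbbbdccbdcdcabddcbbddaaa'
  #20 SA[20]=26  'daaa'
  #21 SA[21]=0  'dbacddcbbbdccbdcdcabddcbbddaaa'
  #22 SA[22]=16  'dcabddcbbddaaa'
  #23 SA[23]=5  'dcbbbdccbdcdcabddcbbddaaa'
  #24 SA[24]=21  'dcbbddaaa'
  #25 SA[25]=10  'dccbdcdcabddcbbddaaa'
  #26 SA[26]=14  'dcdcabddcbbddaaa'
  #27 SA[27]=25  'ddaaa'
  #28 SA[28]=4  'ddcbbbdccbdcdcabddcbbddaaa'
  #29 SA[29]=20  'ddcbbddaaa'

SA = [29, 28, 27, 18, 2, 1, 7, 8, 23, 9, 13, 24, 19, 17, 6, 22, 12, 11, 15, 3, 26, 0, 16, 5, 21, 10, 14, 25, 4, 20]
rank  pair      lcp
   1  s[29:],s[28:]  1  'a'
   2  s[28:],s[27:]  2  'aa'
   3  s[27:],s[18:]  1  'a'
   4  s[18:],s[2:]  1  'a'
   5  s[2:],s[1:]  0  ''
   6  s[1:],s[7:]  1  'b'
   7  s[7:],s[8:]  2  'bb'
   8  s[8:],s[23:]  3  'bbd'
   9  s[23:],s[9:]  1  'b'
  10  s[9:],s[13:]  3  'bdc'
  11  s[13:],s[24:]  2  'bd'
  12  s[24:],s[19:]  3  'bdd'
  13  s[19:],s[17:]  0  ''
  14  s[17:],s[6:]  1  'c'
  15  s[6:],s[22:]  3  'cbb'
  16  s[22:],s[12:]  2  'cb'
  17  s[12:],s[11:]  1  'c'
  18  s[11:],s[15:]  1  'c'
  19  s[15:],s[3:]  2  'cd'
  20  s[3:],s[26:]  0  ''
  21  s[26:],s[0:]  1  'd'
  22  s[0:],s[16:]  1  'd'
  23  s[16:],s[5:]  2  'dc'
  24  s[5:],s[21:]  4  'dcbb'
  25  s[21:],s[10:]  2  'dc'
  26  s[10:],s[14:]  2  'dc'
  27  s[14:],s[25:]  1  'd'
  28  s[25:],s[4:]  2  'dd'
  29  s[4:],s[20:]  5  'ddcbb'

[0, 1, 2, 1, 1, 0, 1, 2, 3, 1, 3, 2, 3, 0, 1, 3, 2, 1, 1, 2, 0, 1, 1, 2, 4, 2, 2, 1, 2, 5]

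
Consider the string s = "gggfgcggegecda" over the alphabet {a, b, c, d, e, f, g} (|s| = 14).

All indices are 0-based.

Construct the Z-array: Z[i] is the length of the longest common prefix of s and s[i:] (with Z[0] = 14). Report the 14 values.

[14, 2, 1, 0, 1, 0, 2, 1, 0, 1, 0, 0, 0, 0]

Z[0]=14
i=1: fresh scan; Z[1]=2 extend→box=[1,3)
i=2: min(r-i=1, Z[1]=2)=1; Z[2]=1
i=3: fresh scan; Z[3]=0
i=4: fresh scan; Z[4]=1 extend→box=[4,5)
i=5: fresh scan; Z[5]=0
i=6: fresh scan; Z[6]=2 extend→box=[6,8)
i=7: min(r-i=1, Z[1]=2)=1; Z[7]=1
i=8: fresh scan; Z[8]=0
i=9: fresh scan; Z[9]=1 extend→box=[9,10)
i=10: fresh scan; Z[10]=0
i=11: fresh scan; Z[11]=0
i=12: fresh scan; Z[12]=0
i=13: fresh scan; Z[13]=0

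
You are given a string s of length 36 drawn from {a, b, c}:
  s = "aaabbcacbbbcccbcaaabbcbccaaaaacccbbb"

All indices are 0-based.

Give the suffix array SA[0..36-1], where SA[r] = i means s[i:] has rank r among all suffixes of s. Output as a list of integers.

rank | idx | suffix
   0 |  25 | aaaaacccbbb
   1 |  26 | aaaacccbbb
   2 |   0 | aaabbcacbbbcccbcaaabbcbccaaaaacccbbb
   3 |  16 | aaabbcbccaaaaacccbbb
   4 |  27 | aaacccbbb
   5 |   1 | aabbcacbbbcccbcaaabbcbccaaaaacccbbb
   6 |  17 | aabbcbccaaaaacccbbb
   7 |  28 | aacccbbb
   8 |   2 | abbcacbbbcccbcaaabbcbccaaaaacccbbb
   9 |  18 | abbcbccaaaaacccbbb
  10 |   6 | acbbbcccbcaaabbcbccaaaaacccbbb
  11 |  29 | acccbbb
  12 |  35 | b
  13 |  34 | bb
  14 |  33 | bbb
  15 |   8 | bbbcccbcaaabbcbccaaaaacccbbb
  16 |   3 | bbcacbbbcccbcaaabbcbccaaaaacccbbb
  17 |  19 | bbcbccaaaaacccbbb
  18 |   9 | bbcccbcaaabbcbccaaaaacccbbb
  19 |  14 | bcaaabbcbccaaaaacccbbb
  20 |   4 | bcacbbbcccbcaaabbcbccaaaaacccbbb
  21 |  20 | bcbccaaaaacccbbb
  22 |  22 | bccaaaaacccbbb
  23 |  10 | bcccbcaaabbcbccaaaaacccbbb
  24 |  24 | caaaaacccbbb
  25 |  15 | caaabbcbccaaaaacccbbb
  26 |   5 | cacbbbcccbcaaabbcbccaaaaacccbbb
  27 |  32 | cbbb
  28 |   7 | cbbbcccbcaaabbcbccaaaaacccbbb
  29 |  13 | cbcaaabbcbccaaaaacccbbb
  30 |  21 | cbccaaaaacccbbb
  31 |  23 | ccaaaaacccbbb
  32 |  31 | ccbbb
  33 |  12 | ccbcaaabbcbccaaaaacccbbb
  34 |  30 | cccbbb
  35 |  11 | cccbcaaabbcbccaaaaacccbbb

[25, 26, 0, 16, 27, 1, 17, 28, 2, 18, 6, 29, 35, 34, 33, 8, 3, 19, 9, 14, 4, 20, 22, 10, 24, 15, 5, 32, 7, 13, 21, 23, 31, 12, 30, 11]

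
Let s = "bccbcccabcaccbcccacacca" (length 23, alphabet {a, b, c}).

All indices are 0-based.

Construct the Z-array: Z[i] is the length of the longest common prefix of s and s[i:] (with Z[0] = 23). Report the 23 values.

[23, 0, 0, 3, 0, 0, 0, 0, 2, 0, 0, 0, 0, 3, 0, 0, 0, 0, 0, 0, 0, 0, 0]

Z[0]=23
i=1: outside box; Z[1]=0
i=2: outside box; Z[2]=0
i=3: outside box; Z[3]=3 extend→box=[3,6)
i=4: min(r-i=2, Z[1]=0)=0; Z[4]=0
i=5: min(r-i=1, Z[2]=0)=0; Z[5]=0
i=6: outside box; Z[6]=0
i=7: outside box; Z[7]=0
i=8: outside box; Z[8]=2 extend→box=[8,10)
i=9: min(r-i=1, Z[1]=0)=0; Z[9]=0
i=10: outside box; Z[10]=0
i=11: outside box; Z[11]=0
i=12: outside box; Z[12]=0
i=13: outside box; Z[13]=3 extend→box=[13,16)
i=14: min(r-i=2, Z[1]=0)=0; Z[14]=0
i=15: min(r-i=1, Z[2]=0)=0; Z[15]=0
i=16: outside box; Z[16]=0
i=17: outside box; Z[17]=0
i=18: outside box; Z[18]=0
i=19: outside box; Z[19]=0
i=20: outside box; Z[20]=0
i=21: outside box; Z[21]=0
i=22: outside box; Z[22]=0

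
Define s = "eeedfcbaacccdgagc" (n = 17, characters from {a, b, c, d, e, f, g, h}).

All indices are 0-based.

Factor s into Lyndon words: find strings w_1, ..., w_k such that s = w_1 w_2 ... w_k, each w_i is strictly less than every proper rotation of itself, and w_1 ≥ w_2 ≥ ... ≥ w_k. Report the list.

["e", "e", "e", "df", "c", "b", "aacccdgagc"]

emit factor 1: 'e' (i=0, period=1)
emit factor 2: 'e' (i=1, period=1)
emit factor 3: 'e' (i=2, period=1)
emit factor 4: 'df' (i=3, period=2)
emit factor 5: 'c' (i=5, period=1)
emit factor 6: 'b' (i=6, period=1)
emit factor 7: 'aacccdgagc' (i=7, period=10)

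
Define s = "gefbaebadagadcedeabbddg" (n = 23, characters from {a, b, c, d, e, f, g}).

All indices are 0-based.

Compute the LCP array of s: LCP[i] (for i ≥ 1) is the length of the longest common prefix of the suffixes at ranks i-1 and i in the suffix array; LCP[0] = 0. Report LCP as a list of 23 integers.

[0, 1, 2, 1, 1, 0, 2, 1, 1, 0, 0, 1, 1, 1, 1, 0, 1, 1, 1, 0, 0, 1, 1]

rank | idx | suffix
   0 |  17 | abbddg
   1 |   7 | adagadcedeabbddg
   2 |  11 | adcedeabbddg
   3 |   4 | aebadagadcedeabbddg
   4 |   9 | agadcedeabbddg
   5 |   6 | badagadcedeabbddg
   6 |   3 | baebadagadcedeabbddg
   7 |  18 | bbddg
   8 |  19 | bddg
   9 |  13 | cedeabbddg
  10 |   8 | dagadcedeabbddg
  11 |  12 | dcedeabbddg
  12 |  20 | ddg
  13 |  15 | deabbddg
  14 |  21 | dg
  15 |  16 | eabbddg
  16 |   5 | ebadagadcedeabbddg
  17 |  14 | edeabbddg
  18 |   1 | efbaebadagadcedeabbddg
  19 |   2 | fbaebadagadcedeabbddg
  20 |  22 | g
  21 |  10 | gadcedeabbddg
  22 |   0 | gefbaebadagadcedeabbddg

SA = [17, 7, 11, 4, 9, 6, 3, 18, 19, 13, 8, 12, 20, 15, 21, 16, 5, 14, 1, 2, 22, 10, 0]
i: (SA[i-1],SA[i]) lcp shared
  1: (17,7) 1 'a'
  2: (7,11) 2 'ad'
  3: (11,4) 1 'a'
  4: (4,9) 1 'a'
  5: (9,6) 0 ''
  6: (6,3) 2 'ba'
  7: (3,18) 1 'b'
  8: (18,19) 1 'b'
  9: (19,13) 0 ''
  10: (13,8) 0 ''
  11: (8,12) 1 'd'
  12: (12,20) 1 'd'
  13: (20,15) 1 'd'
  14: (15,21) 1 'd'
  15: (21,16) 0 ''
  16: (16,5) 1 'e'
  17: (5,14) 1 'e'
  18: (14,1) 1 'e'
  19: (1,2) 0 ''
  20: (2,22) 0 ''
  21: (22,10) 1 'g'
  22: (10,0) 1 'g'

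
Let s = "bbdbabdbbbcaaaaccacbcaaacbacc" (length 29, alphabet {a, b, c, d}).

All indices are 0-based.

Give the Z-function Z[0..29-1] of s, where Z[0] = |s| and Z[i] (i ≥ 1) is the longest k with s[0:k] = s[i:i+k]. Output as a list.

[29, 1, 0, 1, 0, 1, 0, 2, 2, 1, 0, 0, 0, 0, 0, 0, 0, 0, 0, 1, 0, 0, 0, 0, 0, 1, 0, 0, 0]

Z[0]=29
i=1: i≥r, start 0; Z[1]=1 extend→box=[1,2)
i=2: i≥r, start 0; Z[2]=0
i=3: i≥r, start 0; Z[3]=1 extend→box=[3,4)
i=4: i≥r, start 0; Z[4]=0
i=5: i≥r, start 0; Z[5]=1 extend→box=[5,6)
i=6: i≥r, start 0; Z[6]=0
i=7: i≥r, start 0; Z[7]=2 extend→box=[7,9)
i=8: min(r-i=1, Z[1]=1)=1; Z[8]=2 extend→box=[8,10)
i=9: min(r-i=1, Z[1]=1)=1; Z[9]=1
i=10: i≥r, start 0; Z[10]=0
i=11: i≥r, start 0; Z[11]=0
i=12: i≥r, start 0; Z[12]=0
i=13: i≥r, start 0; Z[13]=0
i=14: i≥r, start 0; Z[14]=0
i=15: i≥r, start 0; Z[15]=0
i=16: i≥r, start 0; Z[16]=0
i=17: i≥r, start 0; Z[17]=0
i=18: i≥r, start 0; Z[18]=0
i=19: i≥r, start 0; Z[19]=1 extend→box=[19,20)
i=20: i≥r, start 0; Z[20]=0
i=21: i≥r, start 0; Z[21]=0
i=22: i≥r, start 0; Z[22]=0
i=23: i≥r, start 0; Z[23]=0
i=24: i≥r, start 0; Z[24]=0
i=25: i≥r, start 0; Z[25]=1 extend→box=[25,26)
i=26: i≥r, start 0; Z[26]=0
i=27: i≥r, start 0; Z[27]=0
i=28: i≥r, start 0; Z[28]=0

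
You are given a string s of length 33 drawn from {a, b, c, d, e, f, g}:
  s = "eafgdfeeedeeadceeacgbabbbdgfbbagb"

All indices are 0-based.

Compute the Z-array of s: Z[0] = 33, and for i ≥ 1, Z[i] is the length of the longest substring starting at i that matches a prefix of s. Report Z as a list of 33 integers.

[33, 0, 0, 0, 0, 0, 1, 1, 1, 0, 1, 2, 0, 0, 0, 1, 2, 0, 0, 0, 0, 0, 0, 0, 0, 0, 0, 0, 0, 0, 0, 0, 0]

Z[0]=33
i=1: outside box; Z[1]=0
i=2: outside box; Z[2]=0
i=3: outside box; Z[3]=0
i=4: outside box; Z[4]=0
i=5: outside box; Z[5]=0
i=6: outside box; Z[6]=1 extend→box=[6,7)
i=7: outside box; Z[7]=1 extend→box=[7,8)
i=8: outside box; Z[8]=1 extend→box=[8,9)
i=9: outside box; Z[9]=0
i=10: outside box; Z[10]=1 extend→box=[10,11)
i=11: outside box; Z[11]=2 extend→box=[11,13)
i=12: min(r-i=1, Z[1]=0)=0; Z[12]=0
i=13: outside box; Z[13]=0
i=14: outside box; Z[14]=0
i=15: outside box; Z[15]=1 extend→box=[15,16)
i=16: outside box; Z[16]=2 extend→box=[16,18)
i=17: min(r-i=1, Z[1]=0)=0; Z[17]=0
i=18: outside box; Z[18]=0
i=19: outside box; Z[19]=0
i=20: outside box; Z[20]=0
i=21: outside box; Z[21]=0
i=22: outside box; Z[22]=0
i=23: outside box; Z[23]=0
i=24: outside box; Z[24]=0
i=25: outside box; Z[25]=0
i=26: outside box; Z[26]=0
i=27: outside box; Z[27]=0
i=28: outside box; Z[28]=0
i=29: outside box; Z[29]=0
i=30: outside box; Z[30]=0
i=31: outside box; Z[31]=0
i=32: outside box; Z[32]=0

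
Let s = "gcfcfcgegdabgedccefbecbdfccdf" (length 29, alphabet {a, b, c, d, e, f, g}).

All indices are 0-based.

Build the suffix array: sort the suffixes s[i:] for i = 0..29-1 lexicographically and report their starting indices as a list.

[10, 22, 19, 11, 21, 25, 15, 26, 16, 1, 3, 5, 9, 14, 27, 23, 20, 13, 17, 7, 28, 18, 24, 2, 4, 0, 8, 12, 6]

sorted suffixes:
  #0 SA[0]=10  'abgedccefbecbdfccdf'
  #1 SA[1]=22  'bdfccdf'
  #2 SA[2]=19  'becbdfccdf'
  #3 SA[3]=11  'bgedccefbecbdfccdf'
  #4 SA[4]=21  'cbdfccdf'
  #5 SA[5]=25  'ccdf'
  #6 SA[6]=15  'ccefbecbdfccdf'
  #7 SA[7]=26  'cdf'
  #8 SA[8]=16  'cefbecbdfccdf'
  #9 SA[9]=1  'cfcfcgegdabgedccefbecbdfccdf'
  #10 SA[10]=3  'cfcgegdabgedccefbecbdfccdf'
  #11 SA[11]=5  'cgegdabgedccefbecbdfccdf'
  #12 SA[12]=9  'dabgedccefbecbdfccdf'
  #13 SA[13]=14  'dccefbecbdfccdf'
  #14 SA[14]=27  'df'
  #15 SA[15]=23  'dfccdf'
  #16 SA[16]=20  'ecbdfccdf'
  #17 SA[17]=13  'edccefbecbdfccdf'
  #18 SA[18]=17  'efbecbdfccdf'
  #19 SA[19]=7  'egdabgedccefbecbdfccdf'
  #20 SA[20]=28  'f'
  #21 SA[21]=18  'fbecbdfccdf'
  #22 SA[22]=24  'fccdf'
  #23 SA[23]=2  'fcfcgegdabgedccefbecbdfccdf'
  #24 SA[24]=4  'fcgegdabgedccefbecbdfccdf'
  #25 SA[25]=0  'gcfcfcgegdabgedccefbecbdfccdf'
  #26 SA[26]=8  'gdabgedccefbecbdfccdf'
  #27 SA[27]=12  'gedccefbecbdfccdf'
  #28 SA[28]=6  'gegdabgedccefbecbdfccdf'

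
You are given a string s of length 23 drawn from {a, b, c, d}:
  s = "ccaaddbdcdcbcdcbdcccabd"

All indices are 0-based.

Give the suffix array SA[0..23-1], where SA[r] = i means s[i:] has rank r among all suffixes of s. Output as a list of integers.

[2, 20, 3, 11, 21, 15, 6, 1, 19, 10, 14, 0, 18, 17, 8, 12, 22, 5, 9, 13, 16, 7, 4]

rank | idx | suffix
   0 |   2 | aaddbdcdcbcdcbdcccabd
   1 |  20 | abd
   2 |   3 | addbdcdcbcdcbdcccabd
   3 |  11 | bcdcbdcccabd
   4 |  21 | bd
   5 |  15 | bdcccabd
   6 |   6 | bdcdcbcdcbdcccabd
   7 |   1 | caaddbdcdcbcdcbdcccabd
   8 |  19 | cabd
   9 |  10 | cbcdcbdcccabd
  10 |  14 | cbdcccabd
  11 |   0 | ccaaddbdcdcbcdcbdcccabd
  12 |  18 | ccabd
  13 |  17 | cccabd
  14 |   8 | cdcbcdcbdcccabd
  15 |  12 | cdcbdcccabd
  16 |  22 | d
  17 |   5 | dbdcdcbcdcbdcccabd
  18 |   9 | dcbcdcbdcccabd
  19 |  13 | dcbdcccabd
  20 |  16 | dcccabd
  21 |   7 | dcdcbcdcbdcccabd
  22 |   4 | ddbdcdcbcdcbdcccabd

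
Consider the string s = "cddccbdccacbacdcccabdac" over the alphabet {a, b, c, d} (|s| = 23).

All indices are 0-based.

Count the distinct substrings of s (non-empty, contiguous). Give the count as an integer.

sorted suffixes:
  #0 SA[0]=18  'abdac'
  #1 SA[1]=21  'ac'
  #2 SA[2]=9  'acbacdcccabdac'
  #3 SA[3]=12  'acdcccabdac'
  #4 SA[4]=11  'bacdcccabdac'
  #5 SA[5]=19  'bdac'
  #6 SA[6]=5  'bdccacbacdcccabdac'
  #7 SA[7]=22  'c'
  #8 SA[8]=17  'cabdac'
  #9 SA[9]=8  'cacbacdcccabdac'
  #10 SA[10]=10  'cbacdcccabdac'
  #11 SA[11]=4  'cbdccacbacdcccabdac'
  #12 SA[12]=16  'ccabdac'
  #13 SA[13]=7  'ccacbacdcccabdac'
  #14 SA[14]=3  'ccbdccacbacdcccabdac'
  #15 SA[15]=15  'cccabdac'
  #16 SA[16]=13  'cdcccabdac'
  #17 SA[17]=0  'cddccbdccacbacdcccabdac'
  #18 SA[18]=20  'dac'
  #19 SA[19]=6  'dccacbacdcccabdac'
  #20 SA[20]=2  'dccbdccacbacdcccabdac'
  #21 SA[21]=14  'dcccabdac'
  #22 SA[22]=1  'ddccbdccacbacdcccabdac'

SA = [18, 21, 9, 12, 11, 19, 5, 22, 17, 8, 10, 4, 16, 7, 3, 15, 13, 0, 20, 6, 2, 14, 1]
[i] adj suffixes → lcp
  [1] 18/21 → 1 ('a')
  [2] 21/9 → 2 ('ac')
  [3] 9/12 → 2 ('ac')
  [4] 12/11 → 0 ('')
  [5] 11/19 → 1 ('b')
  [6] 19/5 → 2 ('bd')
  [7] 5/22 → 0 ('')
  [8] 22/17 → 1 ('c')
  [9] 17/8 → 2 ('ca')
  [10] 8/10 → 1 ('c')
  [11] 10/4 → 2 ('cb')
  [12] 4/16 → 1 ('c')
  [13] 16/7 → 3 ('cca')
  [14] 7/3 → 2 ('cc')
  [15] 3/15 → 2 ('cc')
  [16] 15/13 → 1 ('c')
  [17] 13/0 → 2 ('cd')
  [18] 0/20 → 0 ('')
  [19] 20/6 → 1 ('d')
  [20] 6/2 → 3 ('dcc')
  [21] 2/14 → 3 ('dcc')
  [22] 14/1 → 1 ('d')

n(n+1)/2 = 23·24/2 = 276
Σ LCP = 0 + 1 + 2 + 2 + 0 + 1 + 2 + 0 + 1 + 2 + 1 + 2 + 1 + 3 + 2 + 2 + 1 + 2 + 0 + 1 + 3 + 3 + 1 = 33
distinct = 276 − 33 = 243

243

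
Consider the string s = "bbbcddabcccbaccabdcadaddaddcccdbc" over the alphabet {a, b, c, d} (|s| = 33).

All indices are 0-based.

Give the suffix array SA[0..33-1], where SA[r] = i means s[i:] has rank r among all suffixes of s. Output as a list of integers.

[6, 15, 12, 19, 21, 24, 11, 0, 1, 31, 7, 2, 16, 32, 14, 18, 10, 13, 9, 8, 27, 28, 29, 3, 5, 20, 23, 30, 17, 26, 4, 22, 25]

rank | idx | suffix
   0 |   6 | abcccbaccabdcadaddaddcccdbc
   1 |  15 | abdcadaddaddcccdbc
   2 |  12 | accabdcadaddaddcccdbc
   3 |  19 | adaddaddcccdbc
   4 |  21 | addaddcccdbc
   5 |  24 | addcccdbc
   6 |  11 | baccabdcadaddaddcccdbc
   7 |   0 | bbbcddabcccbaccabdcadaddaddcccdbc
   8 |   1 | bbcddabcccbaccabdcadaddaddcccdbc
   9 |  31 | bc
  10 |   7 | bcccbaccabdcadaddaddcccdbc
  11 |   2 | bcddabcccbaccabdcadaddaddcccdbc
  12 |  16 | bdcadaddaddcccdbc
  13 |  32 | c
  14 |  14 | cabdcadaddaddcccdbc
  15 |  18 | cadaddaddcccdbc
  16 |  10 | cbaccabdcadaddaddcccdbc
  17 |  13 | ccabdcadaddaddcccdbc
  18 |   9 | ccbaccabdcadaddaddcccdbc
  19 |   8 | cccbaccabdcadaddaddcccdbc
  20 |  27 | cccdbc
  21 |  28 | ccdbc
  22 |  29 | cdbc
  23 |   3 | cddabcccbaccabdcadaddaddcccdbc
  24 |   5 | dabcccbaccabdcadaddaddcccdbc
  25 |  20 | daddaddcccdbc
  26 |  23 | daddcccdbc
  27 |  30 | dbc
  28 |  17 | dcadaddaddcccdbc
  29 |  26 | dcccdbc
  30 |   4 | ddabcccbaccabdcadaddaddcccdbc
  31 |  22 | ddaddcccdbc
  32 |  25 | ddcccdbc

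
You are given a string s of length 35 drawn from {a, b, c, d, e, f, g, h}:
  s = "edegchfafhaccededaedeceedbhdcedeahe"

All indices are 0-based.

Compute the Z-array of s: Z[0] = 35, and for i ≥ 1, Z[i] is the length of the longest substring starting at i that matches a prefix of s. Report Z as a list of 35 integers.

Z[0]=35
i=1: fresh scan; Z[1]=0
i=2: fresh scan; Z[2]=1 extend→box=[2,3)
i=3: fresh scan; Z[3]=0
i=4: fresh scan; Z[4]=0
i=5: fresh scan; Z[5]=0
i=6: fresh scan; Z[6]=0
i=7: fresh scan; Z[7]=0
i=8: fresh scan; Z[8]=0
i=9: fresh scan; Z[9]=0
i=10: fresh scan; Z[10]=0
i=11: fresh scan; Z[11]=0
i=12: fresh scan; Z[12]=0
i=13: fresh scan; Z[13]=3 extend→box=[13,16)
i=14: min(r-i=2, Z[1]=0)=0; Z[14]=0
i=15: min(r-i=1, Z[2]=1)=1; Z[15]=2 extend→box=[15,17)
i=16: min(r-i=1, Z[1]=0)=0; Z[16]=0
i=17: fresh scan; Z[17]=0
i=18: fresh scan; Z[18]=3 extend→box=[18,21)
i=19: min(r-i=2, Z[1]=0)=0; Z[19]=0
i=20: min(r-i=1, Z[2]=1)=1; Z[20]=1
i=21: fresh scan; Z[21]=0
i=22: fresh scan; Z[22]=1 extend→box=[22,23)
i=23: fresh scan; Z[23]=2 extend→box=[23,25)
i=24: min(r-i=1, Z[1]=0)=0; Z[24]=0
i=25: fresh scan; Z[25]=0
i=26: fresh scan; Z[26]=0
i=27: fresh scan; Z[27]=0
i=28: fresh scan; Z[28]=0
i=29: fresh scan; Z[29]=3 extend→box=[29,32)
i=30: min(r-i=2, Z[1]=0)=0; Z[30]=0
i=31: min(r-i=1, Z[2]=1)=1; Z[31]=1
i=32: fresh scan; Z[32]=0
i=33: fresh scan; Z[33]=0
i=34: fresh scan; Z[34]=1 extend→box=[34,35)

[35, 0, 1, 0, 0, 0, 0, 0, 0, 0, 0, 0, 0, 3, 0, 2, 0, 0, 3, 0, 1, 0, 1, 2, 0, 0, 0, 0, 0, 3, 0, 1, 0, 0, 1]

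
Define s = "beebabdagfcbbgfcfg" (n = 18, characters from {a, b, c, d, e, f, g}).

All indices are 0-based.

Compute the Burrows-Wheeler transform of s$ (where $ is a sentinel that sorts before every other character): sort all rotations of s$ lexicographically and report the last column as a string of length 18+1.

rank  rotation             last
    0  $beebabdagfcbbgfcfg  g
    1  abdagfcbbgfcfg$beeb  b
    2  agfcbbgfcfg$beebabd  d
    3  babdagfcbbgfcfg$bee  e
    4  bbgfcfg$beebabdagfc  c
    5  bdagfcbbgfcfg$beeba  a
    6  beebabdagfcbbgfcfg$  $
    7  bgfcfg$beebabdagfcb  b
    8  cbbgfcfg$beebabdagf  f
    9  cfg$beebabdagfcbbgf  f
   10  dagfcbbgfcfg$beebab  b
   11  ebabdagfcbbgfcfg$be  e
   12  eebabdagfcbbgfcfg$b  b
   13  fcbbgfcfg$beebabdag  g
   14  fcfg$beebabdagfcbbg  g
   15  fg$beebabdagfcbbgfc  c
   16  g$beebabdagfcbbgfcf  f
   17  gfcbbgfcfg$beebabda  a
   18  gfcfg$beebabdagfcbb  b

gbdeca$bffbebggcfab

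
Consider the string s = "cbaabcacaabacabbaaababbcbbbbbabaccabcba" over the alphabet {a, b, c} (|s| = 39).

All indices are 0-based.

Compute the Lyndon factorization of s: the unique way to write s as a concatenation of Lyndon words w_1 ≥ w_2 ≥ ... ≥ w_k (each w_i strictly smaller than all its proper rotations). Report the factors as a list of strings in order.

emit factor 1: 'c' (i=0, period=1)
emit factor 2: 'b' (i=1, period=1)
emit factor 3: 'aabcac' (i=2, period=6)
emit factor 4: 'aabacabb' (i=8, period=8)
emit factor 5: 'aaababbcbbbbbabaccabcb' (i=16, period=22)
emit factor 6: 'a' (i=38, period=1)

["c", "b", "aabcac", "aabacabb", "aaababbcbbbbbabaccabcb", "a"]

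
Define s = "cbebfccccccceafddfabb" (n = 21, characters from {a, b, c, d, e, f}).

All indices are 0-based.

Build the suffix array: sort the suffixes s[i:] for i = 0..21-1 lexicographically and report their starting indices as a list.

[18, 13, 20, 19, 1, 3, 0, 5, 6, 7, 8, 9, 10, 11, 15, 16, 12, 2, 17, 4, 14]

rank | idx | suffix
   0 |  18 | abb
   1 |  13 | afddfabb
   2 |  20 | b
   3 |  19 | bb
   4 |   1 | bebfccccccceafddfabb
   5 |   3 | bfccccccceafddfabb
   6 |   0 | cbebfccccccceafddfabb
   7 |   5 | ccccccceafddfabb
   8 |   6 | cccccceafddfabb
   9 |   7 | ccccceafddfabb
  10 |   8 | cccceafddfabb
  11 |   9 | ccceafddfabb
  12 |  10 | cceafddfabb
  13 |  11 | ceafddfabb
  14 |  15 | ddfabb
  15 |  16 | dfabb
  16 |  12 | eafddfabb
  17 |   2 | ebfccccccceafddfabb
  18 |  17 | fabb
  19 |   4 | fccccccceafddfabb
  20 |  14 | fddfabb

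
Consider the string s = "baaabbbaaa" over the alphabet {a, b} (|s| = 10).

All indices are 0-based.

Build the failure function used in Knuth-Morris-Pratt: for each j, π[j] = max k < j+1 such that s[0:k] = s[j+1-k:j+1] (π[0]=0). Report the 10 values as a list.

π[0] = 0
j=1 s[j]='a': π[1]=0 (border '')
j=2 s[j]='a': π[2]=0 (border '')
j=3 s[j]='a': π[3]=0 (border '')
j=4 s[j]='b': π[4]=1 (border 'b')
j=5 s[j]='b': k: 1→0; π[5]=1 (border 'b')
j=6 s[j]='b': k: 1→0; π[6]=1 (border 'b')
j=7 s[j]='a': π[7]=2 (border 'ba')
j=8 s[j]='a': π[8]=3 (border 'baa')
j=9 s[j]='a': π[9]=4 (border 'baaa')

[0, 0, 0, 0, 1, 1, 1, 2, 3, 4]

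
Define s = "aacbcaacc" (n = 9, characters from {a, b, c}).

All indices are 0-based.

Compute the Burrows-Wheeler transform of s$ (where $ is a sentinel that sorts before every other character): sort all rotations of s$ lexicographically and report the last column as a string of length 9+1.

rank  rotation    last
    0  $aacbcaacc  c
    1  aacbcaacc$  $
    2  aacc$aacbc  c
    3  acbcaacc$a  a
    4  acc$aacbca  a
    5  bcaacc$aac  c
    6  c$aacbcaac  c
    7  caacc$aacb  b
    8  cbcaacc$aa  a
    9  cc$aacbcaa  a

c$caaccbaa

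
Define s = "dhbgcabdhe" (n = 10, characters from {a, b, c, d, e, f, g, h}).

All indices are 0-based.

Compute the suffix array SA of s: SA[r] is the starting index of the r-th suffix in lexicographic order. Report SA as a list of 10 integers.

rank | idx | suffix
   0 |   5 | abdhe
   1 |   6 | bdhe
   2 |   2 | bgcabdhe
   3 |   4 | cabdhe
   4 |   0 | dhbgcabdhe
   5 |   7 | dhe
   6 |   9 | e
   7 |   3 | gcabdhe
   8 |   1 | hbgcabdhe
   9 |   8 | he

[5, 6, 2, 4, 0, 7, 9, 3, 1, 8]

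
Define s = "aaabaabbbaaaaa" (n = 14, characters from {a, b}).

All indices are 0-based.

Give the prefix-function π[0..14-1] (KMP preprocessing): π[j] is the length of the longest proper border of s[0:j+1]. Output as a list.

π[0] = 0
j=1 s[j]='a': π[1]=1 (border 'a')
j=2 s[j]='a': π[2]=2 (border 'aa')
j=3 s[j]='b': k: 2→1→0; π[3]=0 (border '')
j=4 s[j]='a': π[4]=1 (border 'a')
j=5 s[j]='a': π[5]=2 (border 'aa')
j=6 s[j]='b': k: 2→1→0; π[6]=0 (border '')
j=7 s[j]='b': π[7]=0 (border '')
j=8 s[j]='b': π[8]=0 (border '')
j=9 s[j]='a': π[9]=1 (border 'a')
j=10 s[j]='a': π[10]=2 (border 'aa')
j=11 s[j]='a': π[11]=3 (border 'aaa')
j=12 s[j]='a': k: 3→2; π[12]=3 (border 'aaa')
j=13 s[j]='a': k: 3→2; π[13]=3 (border 'aaa')

[0, 1, 2, 0, 1, 2, 0, 0, 0, 1, 2, 3, 3, 3]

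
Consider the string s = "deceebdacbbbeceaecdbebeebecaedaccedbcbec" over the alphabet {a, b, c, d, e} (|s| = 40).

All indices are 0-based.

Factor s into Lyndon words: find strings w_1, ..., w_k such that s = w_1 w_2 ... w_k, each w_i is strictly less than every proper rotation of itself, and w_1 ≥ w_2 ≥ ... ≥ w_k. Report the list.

["de", "cee", "bd", "acbbbeceaecdbebeebecaedaccedbcbec"]

emit factor 1: 'de' (i=0, period=2)
emit factor 2: 'cee' (i=2, period=3)
emit factor 3: 'bd' (i=5, period=2)
emit factor 4: 'acbbbeceaecdbebeebecaedaccedbcbec' (i=7, period=33)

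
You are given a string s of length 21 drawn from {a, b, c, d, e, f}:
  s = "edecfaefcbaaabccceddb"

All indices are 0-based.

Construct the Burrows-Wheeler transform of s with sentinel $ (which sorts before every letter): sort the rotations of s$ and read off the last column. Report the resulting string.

bbaafdcafbccedeedc$ace

rank  rotation                last
    0  $edecfaefcbaaabccceddb  b
    1  aaabccceddb$edecfaefcb  b
    2  aabccceddb$edecfaefcba  a
    3  abccceddb$edecfaefcbaa  a
    4  aefcbaaabccceddb$edecf  f
    5  b$edecfaefcbaaabcccedd  d
    6  baaabccceddb$edecfaefc  c
    7  bccceddb$edecfaefcbaaa  a
    8  cbaaabccceddb$edecfaef  f
    9  ccceddb$edecfaefcbaaab  b
   10  cceddb$edecfaefcbaaabc  c
   11  ceddb$edecfaefcbaaabcc  c
   12  cfaefcbaaabccceddb$ede  e
   13  db$edecfaefcbaaabccced  d
   14  ddb$edecfaefcbaaabccce  e
   15  decfaefcbaaabccceddb$e  e
   16  ecfaefcbaaabccceddb$ed  d
   17  eddb$edecfaefcbaaabccc  c
   18  edecfaefcbaaabccceddb$  $
   19  efcbaaabccceddb$edecfa  a
   20  faefcbaaabccceddb$edec  c
   21  fcbaaabccceddb$edecfae  e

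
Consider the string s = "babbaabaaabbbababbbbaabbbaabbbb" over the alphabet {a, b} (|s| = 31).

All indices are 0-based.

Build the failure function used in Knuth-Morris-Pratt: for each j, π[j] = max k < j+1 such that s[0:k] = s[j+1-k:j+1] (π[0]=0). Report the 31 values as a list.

π[0] = 0
j=1 s[j]='a': π[1]=0 (border '')
j=2 s[j]='b': π[2]=1 (border 'b')
j=3 s[j]='b': k: 1→0; π[3]=1 (border 'b')
j=4 s[j]='a': π[4]=2 (border 'ba')
j=5 s[j]='a': k: 2→0; π[5]=0 (border '')
j=6 s[j]='b': π[6]=1 (border 'b')
j=7 s[j]='a': π[7]=2 (border 'ba')
j=8 s[j]='a': k: 2→0; π[8]=0 (border '')
j=9 s[j]='a': π[9]=0 (border '')
j=10 s[j]='b': π[10]=1 (border 'b')
j=11 s[j]='b': k: 1→0; π[11]=1 (border 'b')
j=12 s[j]='b': k: 1→0; π[12]=1 (border 'b')
j=13 s[j]='a': π[13]=2 (border 'ba')
j=14 s[j]='b': π[14]=3 (border 'bab')
j=15 s[j]='a': k: 3→1; π[15]=2 (border 'ba')
j=16 s[j]='b': π[16]=3 (border 'bab')
j=17 s[j]='b': π[17]=4 (border 'babb')
j=18 s[j]='b': k: 4→1→0; π[18]=1 (border 'b')
j=19 s[j]='b': k: 1→0; π[19]=1 (border 'b')
j=20 s[j]='a': π[20]=2 (border 'ba')
j=21 s[j]='a': k: 2→0; π[21]=0 (border '')
j=22 s[j]='b': π[22]=1 (border 'b')
j=23 s[j]='b': k: 1→0; π[23]=1 (border 'b')
j=24 s[j]='b': k: 1→0; π[24]=1 (border 'b')
j=25 s[j]='a': π[25]=2 (border 'ba')
j=26 s[j]='a': k: 2→0; π[26]=0 (border '')
j=27 s[j]='b': π[27]=1 (border 'b')
j=28 s[j]='b': k: 1→0; π[28]=1 (border 'b')
j=29 s[j]='b': k: 1→0; π[29]=1 (border 'b')
j=30 s[j]='b': k: 1→0; π[30]=1 (border 'b')

[0, 0, 1, 1, 2, 0, 1, 2, 0, 0, 1, 1, 1, 2, 3, 2, 3, 4, 1, 1, 2, 0, 1, 1, 1, 2, 0, 1, 1, 1, 1]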